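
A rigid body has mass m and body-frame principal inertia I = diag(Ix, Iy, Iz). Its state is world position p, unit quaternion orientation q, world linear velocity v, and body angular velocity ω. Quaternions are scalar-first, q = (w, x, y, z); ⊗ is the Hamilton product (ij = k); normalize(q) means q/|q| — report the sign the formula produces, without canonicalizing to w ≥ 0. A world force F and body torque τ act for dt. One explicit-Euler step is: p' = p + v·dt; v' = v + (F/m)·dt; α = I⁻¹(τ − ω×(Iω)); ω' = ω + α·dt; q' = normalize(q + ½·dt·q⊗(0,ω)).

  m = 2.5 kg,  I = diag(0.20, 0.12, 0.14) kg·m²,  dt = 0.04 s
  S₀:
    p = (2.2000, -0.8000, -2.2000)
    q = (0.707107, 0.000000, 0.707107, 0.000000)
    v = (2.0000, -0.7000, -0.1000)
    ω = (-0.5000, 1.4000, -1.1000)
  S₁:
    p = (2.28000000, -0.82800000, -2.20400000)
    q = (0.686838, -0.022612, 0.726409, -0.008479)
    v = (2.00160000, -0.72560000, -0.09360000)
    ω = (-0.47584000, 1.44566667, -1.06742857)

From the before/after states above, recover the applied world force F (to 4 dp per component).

F = (0.1000, -1.6000, 0.4000)

Δv = v₁−v₀ = (0.00160000, -0.02560000, 0.00640000)
m·(v₁−v₀)/dt = (0.1000, -1.6000, 0.4000)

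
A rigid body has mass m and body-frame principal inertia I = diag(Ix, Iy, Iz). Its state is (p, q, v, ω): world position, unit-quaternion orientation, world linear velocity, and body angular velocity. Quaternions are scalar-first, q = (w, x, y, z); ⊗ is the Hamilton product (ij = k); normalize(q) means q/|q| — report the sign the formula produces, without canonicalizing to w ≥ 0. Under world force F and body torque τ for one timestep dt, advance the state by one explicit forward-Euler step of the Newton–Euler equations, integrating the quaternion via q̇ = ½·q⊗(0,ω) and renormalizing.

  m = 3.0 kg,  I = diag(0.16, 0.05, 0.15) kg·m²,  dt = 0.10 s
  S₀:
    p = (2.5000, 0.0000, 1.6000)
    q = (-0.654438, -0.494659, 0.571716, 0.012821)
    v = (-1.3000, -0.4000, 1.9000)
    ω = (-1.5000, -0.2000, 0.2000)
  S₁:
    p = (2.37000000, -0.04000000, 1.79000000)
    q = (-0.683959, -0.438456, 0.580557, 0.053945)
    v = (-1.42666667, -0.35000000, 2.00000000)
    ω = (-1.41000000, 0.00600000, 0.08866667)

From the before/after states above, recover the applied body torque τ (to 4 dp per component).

ω₁ − ω₀ = (0.09000000, 0.20600000, -0.11133333)
ω₀×(Iω₀) = (-0.0040, -0.0030, -0.0330)
τ = I·(Δω/dt) + ω₀×(Iω₀) = (0.1400, 0.1000, -0.2000)

τ = (0.1400, 0.1000, -0.2000)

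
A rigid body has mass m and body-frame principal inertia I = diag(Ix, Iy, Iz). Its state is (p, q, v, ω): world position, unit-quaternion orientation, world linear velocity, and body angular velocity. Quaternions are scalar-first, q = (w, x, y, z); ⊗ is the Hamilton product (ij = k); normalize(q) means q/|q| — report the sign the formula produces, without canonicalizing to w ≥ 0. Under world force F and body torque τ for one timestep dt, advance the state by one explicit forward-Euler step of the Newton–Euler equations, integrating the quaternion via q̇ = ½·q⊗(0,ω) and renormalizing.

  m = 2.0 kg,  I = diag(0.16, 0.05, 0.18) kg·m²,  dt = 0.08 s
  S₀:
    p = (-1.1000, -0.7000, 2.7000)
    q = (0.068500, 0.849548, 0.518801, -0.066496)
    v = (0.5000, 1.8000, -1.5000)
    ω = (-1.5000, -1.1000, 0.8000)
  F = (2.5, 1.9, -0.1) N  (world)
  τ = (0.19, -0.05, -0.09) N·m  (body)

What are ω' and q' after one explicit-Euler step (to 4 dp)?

ω' = (-1.3478, -1.2184, 0.8407)
q' = (0.1440, 0.8563, 0.4910, -0.0703)

ω×(Iω) gyroscopic = (-0.1144, 0.0240, -0.1815)
(τ − ω×Iω)/I = (1.9025, -1.4800, 0.5083)
ω' = ω + α·dt = (-1.3478, -1.2184, 0.8407)
2q̇ = q⊗(0,ω) = (1.8981999, 0.2391452, -0.6552444, -0.1015013)
updated quaternion q' = (0.1440, 0.8563, 0.4910, -0.0703)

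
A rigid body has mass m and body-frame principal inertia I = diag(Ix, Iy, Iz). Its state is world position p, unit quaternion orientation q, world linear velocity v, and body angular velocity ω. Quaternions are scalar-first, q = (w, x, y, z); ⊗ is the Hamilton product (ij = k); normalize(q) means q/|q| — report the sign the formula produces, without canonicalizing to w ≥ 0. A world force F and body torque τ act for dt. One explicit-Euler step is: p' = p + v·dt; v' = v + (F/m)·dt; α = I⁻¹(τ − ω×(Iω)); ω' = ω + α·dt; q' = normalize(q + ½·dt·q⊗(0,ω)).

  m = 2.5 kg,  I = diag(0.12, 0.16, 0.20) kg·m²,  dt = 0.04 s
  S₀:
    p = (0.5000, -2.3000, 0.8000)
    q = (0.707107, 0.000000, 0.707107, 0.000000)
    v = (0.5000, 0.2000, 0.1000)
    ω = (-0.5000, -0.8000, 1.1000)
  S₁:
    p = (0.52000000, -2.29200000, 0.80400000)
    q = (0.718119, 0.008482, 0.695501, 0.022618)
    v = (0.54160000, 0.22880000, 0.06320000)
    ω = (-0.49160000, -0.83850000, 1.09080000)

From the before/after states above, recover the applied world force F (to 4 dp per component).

velocity change Δv = (0.04160000, 0.02880000, -0.03680000)
F = m·Δv/dt = (2.6000, 1.8000, -2.3000)

F = (2.6000, 1.8000, -2.3000)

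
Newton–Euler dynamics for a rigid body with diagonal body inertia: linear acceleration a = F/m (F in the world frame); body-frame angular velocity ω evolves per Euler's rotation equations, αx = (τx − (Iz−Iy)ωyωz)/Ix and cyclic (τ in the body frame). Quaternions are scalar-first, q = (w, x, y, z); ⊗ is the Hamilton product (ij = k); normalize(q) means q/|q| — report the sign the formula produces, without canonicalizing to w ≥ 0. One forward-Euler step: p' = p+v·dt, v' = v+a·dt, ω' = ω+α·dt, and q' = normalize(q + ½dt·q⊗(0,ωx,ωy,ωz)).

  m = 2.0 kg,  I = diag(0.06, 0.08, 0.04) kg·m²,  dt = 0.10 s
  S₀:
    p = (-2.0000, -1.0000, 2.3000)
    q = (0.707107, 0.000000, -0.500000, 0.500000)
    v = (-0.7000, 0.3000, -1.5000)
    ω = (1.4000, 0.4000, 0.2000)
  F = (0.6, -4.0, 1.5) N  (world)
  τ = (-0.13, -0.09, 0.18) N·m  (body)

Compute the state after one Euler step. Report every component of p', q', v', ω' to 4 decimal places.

p' = (-2.0700, -0.9700, 2.1500)
q' = (0.7102, 0.0344, -0.4496, 0.5406)
v' = (-0.6700, 0.1000, -1.4250)
ω' = (1.1887, 0.2805, 0.6220)

ω×(Iω) gyroscopic = (-0.0032, 0.0056, 0.0112)
(τ − ω×Iω)/I = (-2.1133, -1.1950, 4.2200)
new body rate ω' = (1.1887, 0.2805, 0.6220)
Hamilton product q⊗(0,ω) = (0.1000000, 0.6899498, 0.9828428, 0.8414214)
q' = normalize(q + ½dt·q⊗(0,ω)) = (0.7102, 0.0344, -0.4496, 0.5406)
p' = p + v·dt = (-2.0700, -0.9700, 2.1500)
new velocity v' = (-0.6700, 0.1000, -1.4250)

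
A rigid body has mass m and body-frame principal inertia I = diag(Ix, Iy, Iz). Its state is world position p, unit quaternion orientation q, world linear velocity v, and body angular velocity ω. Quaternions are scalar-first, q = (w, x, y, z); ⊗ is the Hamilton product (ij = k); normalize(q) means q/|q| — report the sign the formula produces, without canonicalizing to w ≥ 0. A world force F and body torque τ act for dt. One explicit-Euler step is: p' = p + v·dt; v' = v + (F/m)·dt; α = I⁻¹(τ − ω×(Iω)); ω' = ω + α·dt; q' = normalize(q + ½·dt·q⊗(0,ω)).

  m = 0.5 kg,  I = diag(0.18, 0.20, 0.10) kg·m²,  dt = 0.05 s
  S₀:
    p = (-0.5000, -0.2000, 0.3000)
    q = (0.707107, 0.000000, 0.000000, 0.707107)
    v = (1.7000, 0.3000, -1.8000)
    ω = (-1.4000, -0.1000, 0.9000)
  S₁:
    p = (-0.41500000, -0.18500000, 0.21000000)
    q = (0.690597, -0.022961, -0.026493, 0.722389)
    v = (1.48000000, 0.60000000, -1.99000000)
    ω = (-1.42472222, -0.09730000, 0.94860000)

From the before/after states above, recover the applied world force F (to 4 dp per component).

velocity change Δv = (-0.22000000, 0.30000000, -0.19000000)
F = m·Δv/dt = (-2.2000, 3.0000, -1.9000)

F = (-2.2000, 3.0000, -1.9000)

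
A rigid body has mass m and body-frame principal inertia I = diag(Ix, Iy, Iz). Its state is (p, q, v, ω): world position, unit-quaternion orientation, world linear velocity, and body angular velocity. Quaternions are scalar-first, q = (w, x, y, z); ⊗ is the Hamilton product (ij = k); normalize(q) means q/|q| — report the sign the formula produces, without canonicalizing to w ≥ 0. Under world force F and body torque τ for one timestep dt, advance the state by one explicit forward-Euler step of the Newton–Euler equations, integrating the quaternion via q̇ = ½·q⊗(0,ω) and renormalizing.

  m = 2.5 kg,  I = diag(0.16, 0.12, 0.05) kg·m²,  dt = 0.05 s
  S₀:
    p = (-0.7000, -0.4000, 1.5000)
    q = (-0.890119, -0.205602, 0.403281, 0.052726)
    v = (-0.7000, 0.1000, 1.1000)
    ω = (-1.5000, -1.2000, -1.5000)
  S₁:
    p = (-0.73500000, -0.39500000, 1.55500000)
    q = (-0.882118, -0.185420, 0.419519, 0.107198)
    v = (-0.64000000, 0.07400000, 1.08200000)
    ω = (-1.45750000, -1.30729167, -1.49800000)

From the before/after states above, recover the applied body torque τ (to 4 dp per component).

τ = (0.0100, -0.0100, -0.0700)

ω₁ − ω₀ = (0.04250000, -0.10729167, 0.00200000)
applied torque τ = (0.0100, -0.0100, -0.0700)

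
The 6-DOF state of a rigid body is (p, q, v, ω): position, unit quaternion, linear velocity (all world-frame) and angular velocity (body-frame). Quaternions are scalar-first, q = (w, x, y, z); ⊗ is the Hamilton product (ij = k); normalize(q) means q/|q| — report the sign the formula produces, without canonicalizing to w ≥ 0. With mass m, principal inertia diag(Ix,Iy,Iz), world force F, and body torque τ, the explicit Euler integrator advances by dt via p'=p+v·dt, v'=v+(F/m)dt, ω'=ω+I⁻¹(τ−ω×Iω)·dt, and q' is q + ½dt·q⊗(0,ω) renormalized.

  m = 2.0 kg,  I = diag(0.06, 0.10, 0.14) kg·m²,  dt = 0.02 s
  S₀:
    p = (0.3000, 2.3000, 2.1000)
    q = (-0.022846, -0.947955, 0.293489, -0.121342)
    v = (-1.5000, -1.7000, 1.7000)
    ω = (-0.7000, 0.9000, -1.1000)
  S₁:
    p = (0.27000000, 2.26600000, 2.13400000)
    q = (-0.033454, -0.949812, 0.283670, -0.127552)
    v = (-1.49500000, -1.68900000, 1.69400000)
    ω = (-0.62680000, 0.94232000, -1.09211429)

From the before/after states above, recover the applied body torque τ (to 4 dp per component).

rate change Δω = (0.07320000, 0.04232000, 0.00788571)
applied torque τ = (0.1800, 0.1500, 0.0300)

τ = (0.1800, 0.1500, 0.0300)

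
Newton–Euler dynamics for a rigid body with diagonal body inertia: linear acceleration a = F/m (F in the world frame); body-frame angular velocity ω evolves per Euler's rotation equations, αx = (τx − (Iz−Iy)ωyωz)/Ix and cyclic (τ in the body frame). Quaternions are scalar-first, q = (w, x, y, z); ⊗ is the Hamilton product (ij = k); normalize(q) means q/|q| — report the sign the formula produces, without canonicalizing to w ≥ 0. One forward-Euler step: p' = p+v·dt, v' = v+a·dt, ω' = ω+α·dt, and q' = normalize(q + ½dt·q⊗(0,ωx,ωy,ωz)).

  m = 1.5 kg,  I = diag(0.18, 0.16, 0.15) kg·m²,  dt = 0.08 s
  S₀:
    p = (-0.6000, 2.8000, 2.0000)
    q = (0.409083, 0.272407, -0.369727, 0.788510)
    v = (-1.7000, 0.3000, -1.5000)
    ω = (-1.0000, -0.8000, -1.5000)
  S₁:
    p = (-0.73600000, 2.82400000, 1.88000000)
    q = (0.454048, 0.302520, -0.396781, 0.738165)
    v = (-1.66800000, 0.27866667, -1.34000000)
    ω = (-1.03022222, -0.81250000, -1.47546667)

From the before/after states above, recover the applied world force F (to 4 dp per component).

velocity change Δv = (0.03200000, -0.02133333, 0.16000000)
F = m·Δv/dt = (0.6000, -0.4000, 3.0000)

F = (0.6000, -0.4000, 3.0000)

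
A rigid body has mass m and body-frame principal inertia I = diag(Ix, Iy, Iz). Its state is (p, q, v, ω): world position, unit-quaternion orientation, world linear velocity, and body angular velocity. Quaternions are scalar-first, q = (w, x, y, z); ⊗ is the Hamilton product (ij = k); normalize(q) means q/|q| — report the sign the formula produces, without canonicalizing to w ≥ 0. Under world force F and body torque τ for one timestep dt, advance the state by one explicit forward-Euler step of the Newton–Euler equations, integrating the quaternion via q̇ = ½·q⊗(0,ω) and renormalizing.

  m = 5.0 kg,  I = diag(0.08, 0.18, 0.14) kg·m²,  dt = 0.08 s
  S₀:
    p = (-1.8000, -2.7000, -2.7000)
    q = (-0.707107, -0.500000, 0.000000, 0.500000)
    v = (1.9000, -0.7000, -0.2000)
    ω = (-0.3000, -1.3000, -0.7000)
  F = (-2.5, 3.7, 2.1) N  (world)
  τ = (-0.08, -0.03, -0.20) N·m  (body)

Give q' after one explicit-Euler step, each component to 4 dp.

q' = (-0.6978, -0.4647, 0.0167, 0.5448)

2q̇ = q⊗(0,ω) = (0.2000000, 0.8621321, 0.4192391, 1.1449749)
q + ½dt·q⊗(0,ω), renormalized = (-0.6978, -0.4647, 0.0167, 0.5448)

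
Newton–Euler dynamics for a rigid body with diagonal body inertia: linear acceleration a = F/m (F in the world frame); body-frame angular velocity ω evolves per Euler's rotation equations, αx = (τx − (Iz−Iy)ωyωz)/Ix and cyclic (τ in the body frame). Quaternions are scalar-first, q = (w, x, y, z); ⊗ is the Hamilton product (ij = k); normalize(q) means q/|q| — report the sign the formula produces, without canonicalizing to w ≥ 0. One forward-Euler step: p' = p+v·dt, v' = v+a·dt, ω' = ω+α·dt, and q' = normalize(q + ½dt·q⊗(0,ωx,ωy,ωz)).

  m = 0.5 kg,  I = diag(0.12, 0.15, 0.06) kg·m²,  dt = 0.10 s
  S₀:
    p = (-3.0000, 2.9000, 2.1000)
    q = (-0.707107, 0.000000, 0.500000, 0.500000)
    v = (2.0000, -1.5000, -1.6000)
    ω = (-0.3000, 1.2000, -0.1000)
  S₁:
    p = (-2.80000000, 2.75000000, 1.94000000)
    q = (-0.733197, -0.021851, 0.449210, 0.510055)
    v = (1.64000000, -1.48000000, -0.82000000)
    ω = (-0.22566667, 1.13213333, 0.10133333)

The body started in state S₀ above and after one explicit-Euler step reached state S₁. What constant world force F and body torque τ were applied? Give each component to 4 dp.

Δv = v₁−v₀ = (-0.36000000, 0.02000000, 0.78000000)
applied force F = (-1.8000, 0.1000, 3.9000)
rate change Δω = (0.07433333, -0.06786667, 0.20133333)
precession coupling = (0.0108, 0.0018, -0.0108)
applied torque τ = (0.1000, -0.1000, 0.1100)

F = (-1.8000, 0.1000, 3.9000)
τ = (0.1000, -0.1000, 0.1100)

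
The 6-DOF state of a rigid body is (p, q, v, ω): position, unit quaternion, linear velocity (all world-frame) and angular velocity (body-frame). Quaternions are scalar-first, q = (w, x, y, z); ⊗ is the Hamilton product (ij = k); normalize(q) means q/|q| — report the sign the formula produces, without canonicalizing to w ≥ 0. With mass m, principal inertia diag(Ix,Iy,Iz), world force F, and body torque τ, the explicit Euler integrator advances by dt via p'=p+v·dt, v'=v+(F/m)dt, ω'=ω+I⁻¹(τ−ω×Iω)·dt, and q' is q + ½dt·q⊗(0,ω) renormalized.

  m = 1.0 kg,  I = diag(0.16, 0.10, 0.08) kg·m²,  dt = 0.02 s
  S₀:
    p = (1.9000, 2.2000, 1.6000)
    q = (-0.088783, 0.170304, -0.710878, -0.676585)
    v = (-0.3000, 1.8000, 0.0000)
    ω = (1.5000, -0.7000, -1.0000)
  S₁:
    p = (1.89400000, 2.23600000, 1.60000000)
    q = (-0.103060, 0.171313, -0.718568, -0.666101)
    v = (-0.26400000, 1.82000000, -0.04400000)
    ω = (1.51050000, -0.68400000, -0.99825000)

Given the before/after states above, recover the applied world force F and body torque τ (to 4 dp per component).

rate change Δω = (0.01050000, 0.01600000, 0.00175000)
applied torque τ = (0.0700, -0.0400, 0.0700)
velocity change Δv = (0.03600000, 0.02000000, -0.04400000)
applied force F = (1.8000, 1.0000, -2.2000)

F = (1.8000, 1.0000, -2.2000)
τ = (0.0700, -0.0400, 0.0700)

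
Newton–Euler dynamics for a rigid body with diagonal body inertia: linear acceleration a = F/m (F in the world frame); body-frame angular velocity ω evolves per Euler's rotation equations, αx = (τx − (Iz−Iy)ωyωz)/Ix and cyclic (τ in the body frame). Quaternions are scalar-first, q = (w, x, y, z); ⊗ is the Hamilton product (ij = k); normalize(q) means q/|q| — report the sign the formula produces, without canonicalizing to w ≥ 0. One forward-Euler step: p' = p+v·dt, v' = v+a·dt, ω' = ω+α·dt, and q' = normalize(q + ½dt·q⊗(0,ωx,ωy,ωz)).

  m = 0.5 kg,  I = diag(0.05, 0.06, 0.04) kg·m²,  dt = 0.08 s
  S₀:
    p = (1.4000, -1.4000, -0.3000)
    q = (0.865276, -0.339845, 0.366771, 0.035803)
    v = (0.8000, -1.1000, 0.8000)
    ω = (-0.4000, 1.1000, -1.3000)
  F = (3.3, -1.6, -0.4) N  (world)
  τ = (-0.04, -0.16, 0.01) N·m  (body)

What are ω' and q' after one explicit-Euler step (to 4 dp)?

ω' = (-0.5098, 0.8797, -1.2712)
q' = (0.8435, -0.3734, 0.3857, -0.0182)

angular accel α = (-1.3720, -2.7533, 0.3600)
new body rate ω' = (-0.5098, 0.8797, -1.2712)
Hamilton product q⊗(0,ω) = (-0.4928422, -0.8622960, 0.4956839, -1.3519799)
updated quaternion q' = (0.8435, -0.3734, 0.3857, -0.0182)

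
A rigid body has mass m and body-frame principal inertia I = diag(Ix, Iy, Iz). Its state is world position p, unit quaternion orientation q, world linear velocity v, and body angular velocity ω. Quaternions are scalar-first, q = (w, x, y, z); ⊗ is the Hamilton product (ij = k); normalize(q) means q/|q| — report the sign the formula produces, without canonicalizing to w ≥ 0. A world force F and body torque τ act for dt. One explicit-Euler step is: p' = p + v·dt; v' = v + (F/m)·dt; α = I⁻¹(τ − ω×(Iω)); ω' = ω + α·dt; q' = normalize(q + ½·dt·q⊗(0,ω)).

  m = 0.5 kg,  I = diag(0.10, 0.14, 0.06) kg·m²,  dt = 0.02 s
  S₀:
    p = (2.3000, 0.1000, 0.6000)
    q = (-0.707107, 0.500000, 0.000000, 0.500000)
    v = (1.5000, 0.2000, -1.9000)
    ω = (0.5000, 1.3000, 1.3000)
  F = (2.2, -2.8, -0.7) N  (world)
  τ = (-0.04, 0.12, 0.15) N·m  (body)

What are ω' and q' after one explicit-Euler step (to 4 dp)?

gyro term ω×Iω = (-0.1352, 0.0260, 0.0260)
α = I⁻¹(τ − ω×Iω) = (0.9520, 0.6714, 2.0667)
ω' = ω + α·dt = (0.5190, 1.3134, 1.3413)
Hamilton product q⊗(0,ω) = (-0.9000000, -1.0035535, -1.3192391, -0.2692391)
updated quaternion q' = (-0.7160, 0.4899, -0.0132, 0.4972)

ω' = (0.5190, 1.3134, 1.3413)
q' = (-0.7160, 0.4899, -0.0132, 0.4972)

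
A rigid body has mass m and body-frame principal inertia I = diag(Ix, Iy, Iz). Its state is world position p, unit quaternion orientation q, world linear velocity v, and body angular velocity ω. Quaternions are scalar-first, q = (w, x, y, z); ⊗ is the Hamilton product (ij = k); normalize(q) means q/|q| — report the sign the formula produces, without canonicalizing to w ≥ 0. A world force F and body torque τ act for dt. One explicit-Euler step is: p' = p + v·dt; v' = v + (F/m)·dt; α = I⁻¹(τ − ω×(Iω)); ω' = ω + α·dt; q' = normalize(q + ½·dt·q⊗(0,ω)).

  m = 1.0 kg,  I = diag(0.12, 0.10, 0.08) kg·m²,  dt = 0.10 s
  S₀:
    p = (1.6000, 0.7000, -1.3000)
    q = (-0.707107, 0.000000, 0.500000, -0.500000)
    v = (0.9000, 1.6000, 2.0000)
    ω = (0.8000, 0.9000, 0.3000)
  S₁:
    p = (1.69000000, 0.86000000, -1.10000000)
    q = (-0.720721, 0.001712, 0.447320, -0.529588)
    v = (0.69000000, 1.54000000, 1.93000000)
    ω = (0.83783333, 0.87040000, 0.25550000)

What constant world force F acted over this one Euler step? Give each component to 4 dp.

velocity change Δv = (-0.21000000, -0.06000000, -0.07000000)
F = m·Δv/dt = (-2.1000, -0.6000, -0.7000)

F = (-2.1000, -0.6000, -0.7000)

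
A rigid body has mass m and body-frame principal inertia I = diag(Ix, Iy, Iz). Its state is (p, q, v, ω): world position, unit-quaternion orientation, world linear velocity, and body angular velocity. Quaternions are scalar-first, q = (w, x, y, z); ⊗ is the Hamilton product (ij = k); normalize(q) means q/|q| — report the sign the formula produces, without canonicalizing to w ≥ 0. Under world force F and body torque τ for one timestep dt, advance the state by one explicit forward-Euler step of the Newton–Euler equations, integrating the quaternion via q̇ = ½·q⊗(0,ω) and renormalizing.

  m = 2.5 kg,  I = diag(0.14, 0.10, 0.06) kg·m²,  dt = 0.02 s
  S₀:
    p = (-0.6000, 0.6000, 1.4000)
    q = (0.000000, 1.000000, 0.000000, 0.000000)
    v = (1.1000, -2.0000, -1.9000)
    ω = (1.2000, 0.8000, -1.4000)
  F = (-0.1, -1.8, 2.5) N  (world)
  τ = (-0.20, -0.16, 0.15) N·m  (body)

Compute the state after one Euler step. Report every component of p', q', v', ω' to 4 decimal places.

a = F/m = (-0.0400, -0.7200, 1.0000)
p' = p + v·dt = (-0.5780, 0.5600, 1.3620)
v + (F/m)dt = (1.0992, -2.0144, -1.8800)
(τ − ω×Iω)/I = (-1.7486, -0.2560, 3.1400)
ω + α·dt = (1.1650, 0.7949, -1.3372)
q⊗(0,ω) = (-1.2000000, 0.0000000, 1.4000000, 0.8000000)
q' = normalize(q + ½dt·q⊗(0,ω)) = (-0.0120, 0.9998, 0.0140, 0.0080)

p' = (-0.5780, 0.5600, 1.3620)
q' = (-0.0120, 0.9998, 0.0140, 0.0080)
v' = (1.0992, -2.0144, -1.8800)
ω' = (1.1650, 0.7949, -1.3372)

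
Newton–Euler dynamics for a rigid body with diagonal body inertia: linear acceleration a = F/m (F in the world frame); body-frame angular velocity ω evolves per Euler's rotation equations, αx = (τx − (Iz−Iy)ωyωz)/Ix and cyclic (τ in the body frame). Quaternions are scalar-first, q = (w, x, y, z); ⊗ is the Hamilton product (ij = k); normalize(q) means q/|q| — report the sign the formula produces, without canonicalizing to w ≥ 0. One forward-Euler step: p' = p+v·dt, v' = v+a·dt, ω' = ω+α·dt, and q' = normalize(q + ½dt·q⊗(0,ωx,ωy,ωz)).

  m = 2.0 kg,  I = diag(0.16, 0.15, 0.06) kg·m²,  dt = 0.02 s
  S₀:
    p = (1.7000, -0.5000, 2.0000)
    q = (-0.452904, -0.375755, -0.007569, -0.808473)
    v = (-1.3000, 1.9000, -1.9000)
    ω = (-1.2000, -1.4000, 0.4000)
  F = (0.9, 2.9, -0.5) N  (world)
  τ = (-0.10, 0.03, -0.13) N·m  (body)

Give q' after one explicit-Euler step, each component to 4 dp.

Hamilton product q⊗(0,ω) = (-0.1381134, -0.5914050, 1.7545352, 0.3358126)
q' = normalize(q + ½dt·q⊗(0,ω)) = (-0.4542, -0.3816, 0.0100, -0.8050)

q' = (-0.4542, -0.3816, 0.0100, -0.8050)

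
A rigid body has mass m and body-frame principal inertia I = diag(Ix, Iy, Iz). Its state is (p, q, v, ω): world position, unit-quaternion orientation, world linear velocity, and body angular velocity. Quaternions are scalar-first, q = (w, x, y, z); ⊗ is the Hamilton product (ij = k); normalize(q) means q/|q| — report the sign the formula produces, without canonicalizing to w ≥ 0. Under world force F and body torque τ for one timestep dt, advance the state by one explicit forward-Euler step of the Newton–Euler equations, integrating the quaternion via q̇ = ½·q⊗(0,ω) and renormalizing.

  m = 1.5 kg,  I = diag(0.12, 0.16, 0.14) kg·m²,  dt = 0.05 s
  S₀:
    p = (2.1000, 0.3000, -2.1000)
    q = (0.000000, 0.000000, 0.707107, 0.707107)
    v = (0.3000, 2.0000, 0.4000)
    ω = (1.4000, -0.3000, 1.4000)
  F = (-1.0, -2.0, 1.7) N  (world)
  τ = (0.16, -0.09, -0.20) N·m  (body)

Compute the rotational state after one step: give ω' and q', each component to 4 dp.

ω' = (1.4632, -0.3159, 1.3346)
q' = (-0.0194, 0.0300, 0.7309, 0.6815)

α = I⁻¹(τ − ω×Iω) = (1.2633, -0.3175, -1.3086)
ω' = ω + α·dt = (1.4632, -0.3159, 1.3346)
2q̇ = q⊗(0,ω) = (-0.7778177, 1.2020819, 0.9899498, -0.9899498)
updated quaternion q' = (-0.0194, 0.0300, 0.7309, 0.6815)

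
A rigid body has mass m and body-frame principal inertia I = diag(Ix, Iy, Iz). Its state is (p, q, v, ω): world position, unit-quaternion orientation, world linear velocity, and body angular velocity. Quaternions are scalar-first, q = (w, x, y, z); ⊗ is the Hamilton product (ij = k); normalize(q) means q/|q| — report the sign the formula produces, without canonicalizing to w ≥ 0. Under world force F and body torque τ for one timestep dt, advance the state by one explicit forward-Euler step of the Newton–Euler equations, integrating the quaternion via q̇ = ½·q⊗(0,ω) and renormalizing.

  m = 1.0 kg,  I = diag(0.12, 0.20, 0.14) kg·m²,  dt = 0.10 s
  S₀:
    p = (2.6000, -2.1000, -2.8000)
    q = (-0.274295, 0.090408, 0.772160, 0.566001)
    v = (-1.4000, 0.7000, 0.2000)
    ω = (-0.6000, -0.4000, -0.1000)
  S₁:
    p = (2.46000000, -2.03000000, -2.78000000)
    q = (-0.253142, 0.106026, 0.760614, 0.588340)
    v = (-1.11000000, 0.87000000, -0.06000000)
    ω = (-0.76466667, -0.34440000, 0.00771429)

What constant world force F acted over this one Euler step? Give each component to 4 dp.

velocity change Δv = (0.29000000, 0.17000000, -0.26000000)
applied force F = (2.9000, 1.7000, -2.6000)

F = (2.9000, 1.7000, -2.6000)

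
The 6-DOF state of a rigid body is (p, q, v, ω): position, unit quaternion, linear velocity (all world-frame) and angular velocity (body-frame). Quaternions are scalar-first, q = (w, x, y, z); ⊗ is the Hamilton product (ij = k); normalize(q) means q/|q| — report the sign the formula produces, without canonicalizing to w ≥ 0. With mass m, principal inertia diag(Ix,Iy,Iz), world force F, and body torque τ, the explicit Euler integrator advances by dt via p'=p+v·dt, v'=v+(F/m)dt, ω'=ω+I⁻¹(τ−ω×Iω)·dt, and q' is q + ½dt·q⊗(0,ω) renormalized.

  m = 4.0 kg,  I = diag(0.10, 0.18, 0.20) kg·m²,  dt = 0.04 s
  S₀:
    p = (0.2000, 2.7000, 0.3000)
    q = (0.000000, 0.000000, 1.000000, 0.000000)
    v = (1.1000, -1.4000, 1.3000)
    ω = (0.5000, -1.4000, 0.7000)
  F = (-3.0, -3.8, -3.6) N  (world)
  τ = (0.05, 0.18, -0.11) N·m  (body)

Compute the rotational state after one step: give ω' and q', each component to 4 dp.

ω' = (0.5278, -1.3522, 0.6892)
q' = (0.0280, 0.0140, 0.9995, -0.0100)

ω×(Iω) gyroscopic = (-0.0196, -0.0350, -0.0560)
angular accel α = (0.6960, 1.1944, -0.2700)
ω' = ω + α·dt = (0.5278, -1.3522, 0.6892)
q⊗(0,ω) = (1.4000000, 0.7000000, 0.0000000, -0.5000000)
updated quaternion q' = (0.0280, 0.0140, 0.9995, -0.0100)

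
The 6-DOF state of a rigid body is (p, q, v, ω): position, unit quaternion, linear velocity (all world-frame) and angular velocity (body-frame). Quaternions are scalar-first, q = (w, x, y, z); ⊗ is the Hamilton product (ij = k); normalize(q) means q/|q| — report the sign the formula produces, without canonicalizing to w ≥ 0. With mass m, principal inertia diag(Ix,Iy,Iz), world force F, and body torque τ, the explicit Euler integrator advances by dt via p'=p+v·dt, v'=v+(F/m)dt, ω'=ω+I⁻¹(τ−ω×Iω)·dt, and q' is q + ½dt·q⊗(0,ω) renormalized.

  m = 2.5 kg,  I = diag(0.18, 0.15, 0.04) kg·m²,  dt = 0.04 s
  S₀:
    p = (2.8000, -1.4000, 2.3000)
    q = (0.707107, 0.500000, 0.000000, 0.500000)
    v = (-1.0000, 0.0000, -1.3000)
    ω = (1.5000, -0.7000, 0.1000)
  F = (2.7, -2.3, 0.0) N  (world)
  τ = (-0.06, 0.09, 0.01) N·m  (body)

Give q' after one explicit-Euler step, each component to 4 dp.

q' = (0.6907, 0.5279, 0.0041, 0.4941)

Hamilton product q⊗(0,ω) = (-0.8000000, 1.4106605, 0.2050251, -0.2792893)
updated quaternion q' = (0.6907, 0.5279, 0.0041, 0.4941)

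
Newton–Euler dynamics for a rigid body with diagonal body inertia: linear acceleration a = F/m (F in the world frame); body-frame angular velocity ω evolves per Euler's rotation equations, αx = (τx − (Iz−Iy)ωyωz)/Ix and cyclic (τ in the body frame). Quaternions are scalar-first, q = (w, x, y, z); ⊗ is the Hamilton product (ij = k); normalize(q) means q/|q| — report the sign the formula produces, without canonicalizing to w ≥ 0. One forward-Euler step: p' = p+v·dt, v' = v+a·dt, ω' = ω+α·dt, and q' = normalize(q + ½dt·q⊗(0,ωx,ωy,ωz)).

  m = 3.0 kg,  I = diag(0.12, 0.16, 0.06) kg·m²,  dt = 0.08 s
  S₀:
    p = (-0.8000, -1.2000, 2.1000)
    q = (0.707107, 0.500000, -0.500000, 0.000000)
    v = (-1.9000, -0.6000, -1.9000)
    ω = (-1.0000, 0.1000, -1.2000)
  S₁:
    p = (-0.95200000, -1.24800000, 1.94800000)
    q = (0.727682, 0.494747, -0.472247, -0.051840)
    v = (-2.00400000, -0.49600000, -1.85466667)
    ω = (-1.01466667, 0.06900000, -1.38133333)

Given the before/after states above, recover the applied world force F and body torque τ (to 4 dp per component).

rate change Δω = (-0.01466667, -0.03100000, -0.18133333)
ω₀×(Iω₀) = (0.0120, 0.0720, -0.0040)
I·α + gyro = (-0.0100, 0.0100, -0.1400)
velocity change Δv = (-0.10400000, 0.10400000, 0.04533333)
F = m·Δv/dt = (-3.9000, 3.9000, 1.7000)

F = (-3.9000, 3.9000, 1.7000)
τ = (-0.0100, 0.0100, -0.1400)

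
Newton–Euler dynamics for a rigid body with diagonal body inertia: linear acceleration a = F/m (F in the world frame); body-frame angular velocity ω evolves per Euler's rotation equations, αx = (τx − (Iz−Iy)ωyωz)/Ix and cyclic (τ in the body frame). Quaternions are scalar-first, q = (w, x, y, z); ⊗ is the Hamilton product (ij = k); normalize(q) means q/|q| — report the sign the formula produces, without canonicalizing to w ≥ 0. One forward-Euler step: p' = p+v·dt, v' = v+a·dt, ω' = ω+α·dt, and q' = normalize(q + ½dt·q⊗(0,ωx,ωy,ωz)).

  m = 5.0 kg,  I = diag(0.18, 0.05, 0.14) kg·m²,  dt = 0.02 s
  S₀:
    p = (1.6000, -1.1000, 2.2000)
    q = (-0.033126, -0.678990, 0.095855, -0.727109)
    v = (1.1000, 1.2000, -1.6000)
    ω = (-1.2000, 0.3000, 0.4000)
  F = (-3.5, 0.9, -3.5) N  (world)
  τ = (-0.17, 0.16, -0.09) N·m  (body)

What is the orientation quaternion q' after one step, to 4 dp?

q' = (-0.0386, -0.6760, 0.1072, -0.7281)

2q̇ = q⊗(0,ω) = (-0.5527009, 0.2962259, 1.1341890, -0.1019214)
q' = normalize(q + ½dt·q⊗(0,ω)) = (-0.0386, -0.6760, 0.1072, -0.7281)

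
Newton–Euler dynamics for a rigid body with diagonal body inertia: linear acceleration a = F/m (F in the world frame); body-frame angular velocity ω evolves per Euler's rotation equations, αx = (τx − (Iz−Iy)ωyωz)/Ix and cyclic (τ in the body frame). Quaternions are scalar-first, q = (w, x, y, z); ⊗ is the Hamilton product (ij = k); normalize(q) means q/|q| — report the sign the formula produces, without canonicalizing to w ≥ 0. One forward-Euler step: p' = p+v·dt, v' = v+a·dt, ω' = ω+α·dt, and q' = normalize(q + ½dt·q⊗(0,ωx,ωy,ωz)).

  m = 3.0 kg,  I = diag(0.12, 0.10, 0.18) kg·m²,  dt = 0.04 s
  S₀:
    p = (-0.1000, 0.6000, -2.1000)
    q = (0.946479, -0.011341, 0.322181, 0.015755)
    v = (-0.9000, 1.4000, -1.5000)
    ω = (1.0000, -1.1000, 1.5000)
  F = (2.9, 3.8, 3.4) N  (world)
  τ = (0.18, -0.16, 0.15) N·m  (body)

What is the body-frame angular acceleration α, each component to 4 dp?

precession coupling ω×(Iω) = (-0.1320, -0.0900, 0.0220)
(τ − ω×Iω)/I = (2.6000, -0.7000, 0.7111)

α = (2.6000, -0.7000, 0.7111)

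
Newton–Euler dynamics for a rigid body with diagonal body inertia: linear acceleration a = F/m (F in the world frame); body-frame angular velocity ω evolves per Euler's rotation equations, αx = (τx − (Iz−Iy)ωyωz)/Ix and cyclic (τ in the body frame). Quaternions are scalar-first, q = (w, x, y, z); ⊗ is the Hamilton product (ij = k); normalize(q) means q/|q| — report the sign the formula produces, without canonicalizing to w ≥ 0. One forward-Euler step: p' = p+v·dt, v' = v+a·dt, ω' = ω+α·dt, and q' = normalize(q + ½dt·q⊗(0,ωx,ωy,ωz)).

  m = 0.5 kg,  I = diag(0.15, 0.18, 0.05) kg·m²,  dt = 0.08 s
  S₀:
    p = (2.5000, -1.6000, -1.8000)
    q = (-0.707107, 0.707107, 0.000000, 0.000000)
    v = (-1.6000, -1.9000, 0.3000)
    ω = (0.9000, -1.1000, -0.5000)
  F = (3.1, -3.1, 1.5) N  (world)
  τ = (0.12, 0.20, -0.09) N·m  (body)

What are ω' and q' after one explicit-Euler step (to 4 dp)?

ω' = (1.0021, -0.9911, -0.5965)
q' = (-0.7312, 0.6804, 0.0452, -0.0169)

ω×(Iω) gyroscopic = (-0.0715, -0.0450, -0.0297)
angular accel α = (1.2767, 1.3611, -1.2060)
new body rate ω' = (1.0021, -0.9911, -0.5965)
2q̇ = q⊗(0,ω) = (-0.6363963, -0.6363963, 1.1313712, -0.4242642)
q + ½dt·q⊗(0,ω), renormalized = (-0.7312, 0.6804, 0.0452, -0.0169)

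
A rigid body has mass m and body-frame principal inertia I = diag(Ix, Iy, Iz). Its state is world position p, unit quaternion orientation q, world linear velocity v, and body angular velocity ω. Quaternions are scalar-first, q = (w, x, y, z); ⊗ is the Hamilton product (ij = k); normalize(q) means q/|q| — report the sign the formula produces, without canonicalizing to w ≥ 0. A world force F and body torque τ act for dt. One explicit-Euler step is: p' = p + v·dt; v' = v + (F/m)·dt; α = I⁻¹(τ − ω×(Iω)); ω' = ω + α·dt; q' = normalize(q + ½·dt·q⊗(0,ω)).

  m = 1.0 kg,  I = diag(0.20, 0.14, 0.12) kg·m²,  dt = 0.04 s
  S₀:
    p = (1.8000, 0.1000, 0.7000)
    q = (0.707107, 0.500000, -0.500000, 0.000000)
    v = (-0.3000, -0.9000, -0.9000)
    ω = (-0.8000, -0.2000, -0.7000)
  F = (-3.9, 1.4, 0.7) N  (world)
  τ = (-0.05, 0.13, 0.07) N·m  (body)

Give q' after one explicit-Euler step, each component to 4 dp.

q⊗(0,ω) = (0.3000000, -0.2156856, 0.2085786, -0.9949749)
q + ½dt·q⊗(0,ω), renormalized = (0.7129, 0.4956, -0.4957, -0.0199)

q' = (0.7129, 0.4956, -0.4957, -0.0199)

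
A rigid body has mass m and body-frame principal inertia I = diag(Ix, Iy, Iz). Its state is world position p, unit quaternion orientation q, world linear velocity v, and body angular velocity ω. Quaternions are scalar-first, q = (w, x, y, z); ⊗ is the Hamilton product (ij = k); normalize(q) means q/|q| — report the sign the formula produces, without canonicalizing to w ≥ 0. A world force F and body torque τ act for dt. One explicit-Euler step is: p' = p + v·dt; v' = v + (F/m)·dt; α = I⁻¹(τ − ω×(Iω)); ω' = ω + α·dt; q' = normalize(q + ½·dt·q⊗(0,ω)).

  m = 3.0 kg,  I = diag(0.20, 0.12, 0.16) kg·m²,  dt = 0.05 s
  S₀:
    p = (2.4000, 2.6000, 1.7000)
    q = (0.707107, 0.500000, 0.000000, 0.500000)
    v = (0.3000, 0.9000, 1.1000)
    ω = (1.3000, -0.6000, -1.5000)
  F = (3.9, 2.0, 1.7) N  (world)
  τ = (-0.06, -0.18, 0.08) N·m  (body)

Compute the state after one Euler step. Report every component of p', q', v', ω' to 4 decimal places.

a = (1.3000, 0.6667, 0.5667)
new position p' = (2.4150, 2.6450, 1.7550)
new velocity v' = (0.3650, 0.9333, 1.1283)
ω×(Iω) gyroscopic = (0.0360, -0.0780, 0.0624)
angular accel α = (-0.4800, -0.8500, 0.1100)
new body rate ω' = (1.2760, -0.6425, -1.4945)
q⊗(0,ω) = (0.1000000, 1.2192391, 0.9757358, -1.3606605)
q + ½dt·q⊗(0,ω), renormalized = (0.7087, 0.5298, 0.0244, 0.4654)

p' = (2.4150, 2.6450, 1.7550)
q' = (0.7087, 0.5298, 0.0244, 0.4654)
v' = (0.3650, 0.9333, 1.1283)
ω' = (1.2760, -0.6425, -1.4945)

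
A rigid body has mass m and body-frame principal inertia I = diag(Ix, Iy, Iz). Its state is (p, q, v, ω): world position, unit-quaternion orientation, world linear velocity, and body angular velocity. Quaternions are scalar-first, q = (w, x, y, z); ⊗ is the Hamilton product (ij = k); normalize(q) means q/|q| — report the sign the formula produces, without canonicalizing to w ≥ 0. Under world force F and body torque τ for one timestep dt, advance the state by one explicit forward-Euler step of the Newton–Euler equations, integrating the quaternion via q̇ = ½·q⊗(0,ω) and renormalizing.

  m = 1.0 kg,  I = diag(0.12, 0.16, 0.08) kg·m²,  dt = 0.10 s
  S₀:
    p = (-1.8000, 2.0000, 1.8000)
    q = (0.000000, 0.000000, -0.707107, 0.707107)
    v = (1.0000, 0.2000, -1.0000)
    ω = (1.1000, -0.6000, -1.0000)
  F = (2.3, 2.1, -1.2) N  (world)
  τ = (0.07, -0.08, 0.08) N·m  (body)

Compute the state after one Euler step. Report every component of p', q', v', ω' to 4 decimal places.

p' = (-1.7000, 2.0200, 1.7000)
q' = (0.0141, 0.0564, -0.6661, 0.7436)
v' = (1.2300, 0.4100, -1.1200)
ω' = (1.1983, -0.6225, -0.8670)

linear accel F/m = (2.3000, 2.1000, -1.2000)
p' = p + v·dt = (-1.7000, 2.0200, 1.7000)
v' = v + a·dt = (1.2300, 0.4100, -1.1200)
(τ − ω×Iω)/I = (0.9833, -0.2250, 1.3300)
ω' = ω + α·dt = (1.1983, -0.6225, -0.8670)
q⊗(0,ω) = (0.2828428, 1.1313712, 0.7778177, 0.7778177)
q + ½dt·q⊗(0,ω), renormalized = (0.0141, 0.0564, -0.6661, 0.7436)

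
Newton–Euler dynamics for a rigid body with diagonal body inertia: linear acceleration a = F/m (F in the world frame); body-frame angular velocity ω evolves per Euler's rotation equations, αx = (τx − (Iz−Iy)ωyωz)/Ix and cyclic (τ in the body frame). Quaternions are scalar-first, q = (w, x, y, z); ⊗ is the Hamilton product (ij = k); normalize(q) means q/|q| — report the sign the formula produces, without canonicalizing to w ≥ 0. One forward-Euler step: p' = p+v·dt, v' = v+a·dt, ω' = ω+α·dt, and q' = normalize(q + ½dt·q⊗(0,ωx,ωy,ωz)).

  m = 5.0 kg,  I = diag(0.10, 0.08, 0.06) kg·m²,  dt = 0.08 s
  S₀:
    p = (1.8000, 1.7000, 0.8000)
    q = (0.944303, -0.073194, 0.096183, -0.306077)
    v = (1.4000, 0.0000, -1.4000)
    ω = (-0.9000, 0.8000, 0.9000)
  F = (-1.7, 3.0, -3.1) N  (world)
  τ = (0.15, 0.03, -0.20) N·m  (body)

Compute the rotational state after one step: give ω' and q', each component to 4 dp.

precession coupling ω×(Iω) = (-0.0144, -0.0324, 0.0144)
angular accel α = (1.6440, 0.7800, -3.5733)
ω' = ω + α·dt = (-0.7685, 0.8624, 0.6141)
2q̇ = q⊗(0,ω) = (0.1326483, -0.5184464, 1.0967863, 0.8778822)
q + ½dt·q⊗(0,ω), renormalized = (0.9479, -0.0938, 0.1398, -0.2705)

ω' = (-0.7685, 0.8624, 0.6141)
q' = (0.9479, -0.0938, 0.1398, -0.2705)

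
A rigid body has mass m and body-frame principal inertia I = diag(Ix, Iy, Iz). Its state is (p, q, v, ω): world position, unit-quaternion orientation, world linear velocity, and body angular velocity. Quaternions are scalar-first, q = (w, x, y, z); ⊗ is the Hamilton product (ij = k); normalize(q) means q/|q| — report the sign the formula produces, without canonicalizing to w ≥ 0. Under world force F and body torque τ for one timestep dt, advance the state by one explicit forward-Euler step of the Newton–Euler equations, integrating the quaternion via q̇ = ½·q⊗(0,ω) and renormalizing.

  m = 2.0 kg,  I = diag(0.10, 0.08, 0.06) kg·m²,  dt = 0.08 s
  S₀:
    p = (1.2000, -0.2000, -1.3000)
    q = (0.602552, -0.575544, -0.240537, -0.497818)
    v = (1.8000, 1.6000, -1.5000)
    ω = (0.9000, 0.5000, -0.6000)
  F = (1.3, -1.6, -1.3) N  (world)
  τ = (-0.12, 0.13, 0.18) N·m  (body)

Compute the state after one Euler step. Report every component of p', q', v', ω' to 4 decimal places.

p' = (1.3440, -0.0720, -1.4200)
q' = (0.6154, -0.5375, -0.2599, -0.5145)
v' = (1.8520, 1.5360, -1.5520)
ω' = (0.7992, 0.6516, -0.3480)

ω×(Iω) gyroscopic = (0.0060, -0.0216, -0.0090)
(τ − ω×Iω)/I = (-1.2600, 1.8950, 3.1500)
ω' = ω + α·dt = (0.7992, 0.6516, -0.3480)
q⊗(0,ω) = (0.3395673, 0.9355280, -0.4920866, -0.4328199)
q' = normalize(q + ½dt·q⊗(0,ω)) = (0.6154, -0.5375, -0.2599, -0.5145)
a = F/m = (0.6500, -0.8000, -0.6500)
new position p' = (1.3440, -0.0720, -1.4200)
v + (F/m)dt = (1.8520, 1.5360, -1.5520)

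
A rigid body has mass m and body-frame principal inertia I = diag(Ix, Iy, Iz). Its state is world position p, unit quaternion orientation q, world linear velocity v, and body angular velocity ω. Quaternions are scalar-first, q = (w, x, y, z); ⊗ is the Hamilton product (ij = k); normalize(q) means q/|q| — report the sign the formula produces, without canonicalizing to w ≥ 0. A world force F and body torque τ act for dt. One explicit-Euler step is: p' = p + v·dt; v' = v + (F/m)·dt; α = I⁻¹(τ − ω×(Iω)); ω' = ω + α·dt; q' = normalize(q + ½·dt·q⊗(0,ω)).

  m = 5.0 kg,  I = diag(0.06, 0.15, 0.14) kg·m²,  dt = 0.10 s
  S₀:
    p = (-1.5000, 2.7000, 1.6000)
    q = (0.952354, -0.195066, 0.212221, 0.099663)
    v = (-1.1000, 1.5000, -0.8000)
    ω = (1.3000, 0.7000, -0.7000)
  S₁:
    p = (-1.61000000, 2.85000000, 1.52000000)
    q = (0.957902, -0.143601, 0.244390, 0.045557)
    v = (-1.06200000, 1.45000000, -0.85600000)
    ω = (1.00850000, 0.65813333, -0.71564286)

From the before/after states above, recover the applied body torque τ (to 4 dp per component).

ω₁ − ω₀ = (-0.29150000, -0.04186667, -0.01564286)
applied torque τ = (-0.1700, 0.0100, 0.0600)

τ = (-0.1700, 0.0100, 0.0600)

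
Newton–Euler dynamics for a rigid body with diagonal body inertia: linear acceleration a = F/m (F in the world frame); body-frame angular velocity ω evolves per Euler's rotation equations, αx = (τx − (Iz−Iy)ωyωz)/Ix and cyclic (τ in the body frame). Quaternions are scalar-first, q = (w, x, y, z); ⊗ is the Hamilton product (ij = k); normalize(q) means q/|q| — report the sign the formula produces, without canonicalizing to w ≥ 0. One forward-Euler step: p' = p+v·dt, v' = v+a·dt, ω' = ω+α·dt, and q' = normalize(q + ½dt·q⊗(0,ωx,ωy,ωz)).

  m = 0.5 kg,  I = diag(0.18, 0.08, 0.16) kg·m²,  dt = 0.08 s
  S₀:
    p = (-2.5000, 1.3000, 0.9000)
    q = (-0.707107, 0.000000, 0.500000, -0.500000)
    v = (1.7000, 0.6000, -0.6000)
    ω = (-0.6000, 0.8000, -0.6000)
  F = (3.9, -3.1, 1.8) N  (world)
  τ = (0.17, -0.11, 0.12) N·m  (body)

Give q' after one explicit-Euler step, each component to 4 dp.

q' = (-0.7343, 0.0209, 0.4888, -0.4705)

Hamilton product q⊗(0,ω) = (-0.7000000, 0.5242642, -0.2656856, 0.7242642)
updated quaternion q' = (-0.7343, 0.0209, 0.4888, -0.4705)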